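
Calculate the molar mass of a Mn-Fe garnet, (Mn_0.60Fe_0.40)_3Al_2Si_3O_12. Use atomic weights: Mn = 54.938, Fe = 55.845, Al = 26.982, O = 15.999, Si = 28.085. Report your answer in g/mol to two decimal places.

The formula mass is the sum 1.80(54.938) + 1.20(55.845) + 2(26.982) + 3(28.085) + 12(15.999).

496.11 g/mol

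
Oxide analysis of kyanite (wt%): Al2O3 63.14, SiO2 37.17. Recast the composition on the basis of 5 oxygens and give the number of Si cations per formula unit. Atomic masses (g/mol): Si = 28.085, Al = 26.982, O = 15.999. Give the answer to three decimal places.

Al2O3: 63.14/101.961 = 0.61926 mol → 1.23852 mol Al, 1.85778 mol O.
SiO2: 37.17/60.083 = 0.61864 mol → 0.61864 mol Si, 1.23728 mol O.
Total oxygen = 3.09506 mol. Normalization factor = 5/3.09506 = 1.61548.
Si per 5 O = 0.61864 × 1.61548 = 0.999.

0.999 Si apfu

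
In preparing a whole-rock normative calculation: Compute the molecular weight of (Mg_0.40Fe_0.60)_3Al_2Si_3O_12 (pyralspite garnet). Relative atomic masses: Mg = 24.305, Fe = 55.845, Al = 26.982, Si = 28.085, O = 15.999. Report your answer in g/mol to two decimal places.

The formula mass is the sum 1.20(24.305) + 1.80(55.845) + 2(26.982) + 3(28.085) + 12(15.999).

459.89 g/mol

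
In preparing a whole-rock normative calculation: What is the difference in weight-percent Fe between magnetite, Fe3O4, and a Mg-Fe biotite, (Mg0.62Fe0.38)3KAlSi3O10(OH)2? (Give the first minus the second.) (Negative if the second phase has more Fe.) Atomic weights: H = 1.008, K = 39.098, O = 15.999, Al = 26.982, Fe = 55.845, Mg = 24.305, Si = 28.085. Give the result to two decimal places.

First mineral: 167.535 g Fe in 231.531 g formula = 72.36 wt% Fe.
Second mineral: 63.663 g Fe in 453.210 g formula = 14.05 wt% Fe.
72.36% − 14.05% gives a difference of 58.31 percentage points.

58.31 percentage points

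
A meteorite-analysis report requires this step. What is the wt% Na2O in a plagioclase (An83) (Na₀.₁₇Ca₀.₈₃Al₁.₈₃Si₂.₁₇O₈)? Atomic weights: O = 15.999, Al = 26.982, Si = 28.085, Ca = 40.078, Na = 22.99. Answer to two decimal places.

M(Na₀.₁₇Ca₀.₈₃Al₁.₈₃Si₂.₁₇O₈) = 275.487 g/mol; M(Na2O) = 61.979 g/mol.
Moles Na2O per formula unit = 0.17 Na ÷ 2 = 0.0850.
Na2O fraction = (0.0850 × 61.979) / 275.487 = 5.268/275.487 = 0.0191.

1.91 wt%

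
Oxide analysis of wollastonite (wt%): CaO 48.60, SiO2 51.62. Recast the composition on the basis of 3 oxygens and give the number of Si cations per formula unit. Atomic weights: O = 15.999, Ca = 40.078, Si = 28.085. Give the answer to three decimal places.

0.997 Si apfu

CaO: 48.60/56.077 = 0.86667 mol → 0.86667 mol Ca, 0.86667 mol O.
SiO2: 51.62/60.083 = 0.85914 mol → 0.85914 mol Si, 1.71828 mol O.
Total oxygen = 2.58495 mol. Normalization factor = 3/2.58495 = 1.16056.
Si per 3 O = 0.85914 × 1.16056 = 0.997.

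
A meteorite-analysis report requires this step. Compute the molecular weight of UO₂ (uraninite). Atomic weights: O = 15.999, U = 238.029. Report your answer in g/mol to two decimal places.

M = 1(238.029) + 2(15.999)

270.03 g/mol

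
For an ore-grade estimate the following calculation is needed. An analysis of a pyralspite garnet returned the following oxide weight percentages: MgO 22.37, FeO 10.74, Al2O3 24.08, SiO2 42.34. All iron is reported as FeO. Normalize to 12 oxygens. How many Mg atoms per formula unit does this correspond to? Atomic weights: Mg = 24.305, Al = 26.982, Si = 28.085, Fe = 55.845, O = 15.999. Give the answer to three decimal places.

MgO (M=40.304): mol = 0.55503; Mg = 0.55503, O = 0.55503.
FeO (M=71.844): mol = 0.14949; Fe = 0.14949, O = 0.14949.
Al2O3 (M=101.961): mol = 0.23617; Al = 0.47234, O = 0.70851.
SiO2 (M=60.083): mol = 0.70469; Si = 0.70469, O = 1.40938.
ΣO = 2.82241; factor = 12/ΣO = 4.25169.
Mg apfu = 0.55503 × 4.25169 = 2.360.

2.360 Mg apfu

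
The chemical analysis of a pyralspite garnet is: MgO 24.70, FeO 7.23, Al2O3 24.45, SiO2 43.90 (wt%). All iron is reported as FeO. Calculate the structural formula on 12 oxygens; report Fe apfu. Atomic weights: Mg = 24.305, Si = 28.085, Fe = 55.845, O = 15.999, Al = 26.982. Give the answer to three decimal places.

0.417 Fe apfu

MgO: 24.70/40.304 = 0.61284 mol → 0.61284 mol Mg, 0.61284 mol O.
FeO: 7.23/71.844 = 0.10063 mol → 0.10063 mol Fe, 0.10063 mol O.
Al2O3: 24.45/101.961 = 0.23980 mol → 0.47960 mol Al, 0.71940 mol O.
SiO2: 43.90/60.083 = 0.73066 mol → 0.73066 mol Si, 1.46132 mol O.
Total oxygen = 2.89419 mol. Normalization factor = 12/2.89419 = 4.14624.
Fe per 12 O = 0.10063 × 4.14624 = 0.417.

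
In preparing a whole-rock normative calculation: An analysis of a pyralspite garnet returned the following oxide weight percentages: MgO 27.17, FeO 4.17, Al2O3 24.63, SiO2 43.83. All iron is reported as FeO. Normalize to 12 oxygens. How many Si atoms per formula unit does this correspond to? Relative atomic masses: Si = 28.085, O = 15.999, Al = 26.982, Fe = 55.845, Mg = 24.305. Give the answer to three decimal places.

3.002 Si apfu

MgO: 27.17/40.304 = 0.67413 mol → 0.67413 mol Mg, 0.67413 mol O.
FeO: 4.17/71.844 = 0.05804 mol → 0.05804 mol Fe, 0.05804 mol O.
Al2O3: 24.63/101.961 = 0.24156 mol → 0.48312 mol Al, 0.72468 mol O.
SiO2: 43.83/60.083 = 0.72949 mol → 0.72949 mol Si, 1.45898 mol O.
Total oxygen = 2.91583 mol. Normalization factor = 12/2.91583 = 4.11547.
Si per 12 O = 0.72949 × 4.11547 = 3.002.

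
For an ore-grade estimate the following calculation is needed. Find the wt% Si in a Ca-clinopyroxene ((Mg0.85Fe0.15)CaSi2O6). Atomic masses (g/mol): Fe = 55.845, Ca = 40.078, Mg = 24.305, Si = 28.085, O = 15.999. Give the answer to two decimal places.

M((Mg0.85Fe0.15)CaSi2O6) = 221.278 g/mol.
Si contributes 2 × 28.085 = 56.170 g per mole.
56.170/221.278 = 0.2538 → 25.38%.

25.38 mass %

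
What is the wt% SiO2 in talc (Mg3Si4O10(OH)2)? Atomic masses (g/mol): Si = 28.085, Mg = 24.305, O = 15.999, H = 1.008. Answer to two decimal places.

Formula mass = 379.259 g/mol.
4 Si → 4.0000 mol SiO2 per formula unit; M(SiO2) = 60.083, so SiO2 mass = 240.332 g.
240.332/379.259 × 100 = 63.37 wt%.

63.37 wt%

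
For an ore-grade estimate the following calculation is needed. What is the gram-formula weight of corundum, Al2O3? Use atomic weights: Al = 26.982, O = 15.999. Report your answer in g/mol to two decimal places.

Al: 2 × 26.982 = 53.9640
O: 3 × 15.999 = 47.9970
Summing the contributions gives the formula mass.

101.96 g/mol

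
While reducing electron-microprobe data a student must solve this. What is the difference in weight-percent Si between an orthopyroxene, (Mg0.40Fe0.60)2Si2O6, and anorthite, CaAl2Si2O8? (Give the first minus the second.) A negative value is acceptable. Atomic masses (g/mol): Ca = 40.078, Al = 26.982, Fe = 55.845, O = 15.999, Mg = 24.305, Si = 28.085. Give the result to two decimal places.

M((Mg0.40Fe0.60)2Si2O6) = 238.622 g/mol, so wt% Si = 56.170/238.622 × 100 = 23.54%.
M(CaAl2Si2O8) = 278.204 g/mol, so wt% Si = 56.170/278.204 × 100 = 20.19%.
23.54 − 20.19 = 3.35 pp.

3.35 percentage points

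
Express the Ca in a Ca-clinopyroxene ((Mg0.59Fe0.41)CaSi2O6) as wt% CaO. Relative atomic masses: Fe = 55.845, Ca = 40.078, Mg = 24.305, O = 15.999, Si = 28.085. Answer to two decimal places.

Formula mass = 229.478 g/mol.
1 Ca → 1.0000 mol CaO per formula unit; M(CaO) = 56.077, so CaO mass = 56.077 g.
56.077/229.478 × 100 = 24.44 wt%.

24.44 wt%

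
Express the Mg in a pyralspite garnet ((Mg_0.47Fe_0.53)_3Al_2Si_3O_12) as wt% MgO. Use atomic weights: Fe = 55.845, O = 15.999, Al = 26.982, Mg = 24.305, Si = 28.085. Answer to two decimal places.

Molar mass of (Mg_0.47Fe_0.53)_3Al_2Si_3O_12 = 1.41×24.305 + 1.59×55.845 + 2×26.982 + 3×28.085 + 12×15.999 = 453.271 g/mol.
Each formula unit contains 1.41 Mg, equivalent to 1.41/1 = 1.4100 mol MgO.
M(MgO) = 1×24.305 + 1×15.999 = 40.304 g/mol.
Mass of MgO per formula unit = 1.4100 × 40.304 = 56.829 g.
MgO wt% = 56.829 / 453.271 × 100 = 12.54%.

12.54 wt%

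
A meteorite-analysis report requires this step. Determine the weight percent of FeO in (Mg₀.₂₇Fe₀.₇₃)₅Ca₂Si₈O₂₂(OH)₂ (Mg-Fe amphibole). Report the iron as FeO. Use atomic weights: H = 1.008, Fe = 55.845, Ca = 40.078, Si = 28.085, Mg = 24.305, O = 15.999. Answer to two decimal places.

28.27 wt%

Molar mass of (Mg₀.₂₇Fe₀.₇₃)₅Ca₂Si₈O₂₂(OH)₂ = 1.35*24.305 + 3.65*55.845 + 2*40.078 + 8*28.085 + 24*15.999 + 2*1.008 = 927.474 g/mol.
Each formula unit contains 3.65 Fe, equivalent to 3.65/1 = 3.6500 mol FeO.
M(FeO) = 1×55.845 + 1×15.999 = 71.844 g/mol.
Mass of FeO per formula unit = 3.6500 × 71.844 = 262.231 g.
FeO wt% = 262.231 / 927.474 × 100 = 28.27%.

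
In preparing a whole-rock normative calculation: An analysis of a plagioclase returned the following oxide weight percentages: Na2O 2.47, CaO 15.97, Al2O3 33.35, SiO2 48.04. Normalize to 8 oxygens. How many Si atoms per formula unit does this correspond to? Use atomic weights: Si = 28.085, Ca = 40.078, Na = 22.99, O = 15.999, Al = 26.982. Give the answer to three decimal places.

2.202 Si apfu

Na2O (M=61.979): mol = 0.03985; Na = 0.07970, O = 0.03985.
CaO (M=56.077): mol = 0.28479; Ca = 0.28479, O = 0.28479.
Al2O3 (M=101.961): mol = 0.32709; Al = 0.65418, O = 0.98127.
SiO2 (M=60.083): mol = 0.79956; Si = 0.79956, O = 1.59912.
ΣO = 2.90503; factor = 8/ΣO = 2.75384.
Si apfu = 0.79956 × 2.75384 = 2.202.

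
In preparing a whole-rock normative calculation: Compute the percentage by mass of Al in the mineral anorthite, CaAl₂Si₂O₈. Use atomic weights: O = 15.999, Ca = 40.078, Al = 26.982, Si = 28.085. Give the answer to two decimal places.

Molar mass of CaAl₂Si₂O₈: 1*40.078 + 2*26.982 + 2*28.085 + 8*15.999 = 278.204 g/mol.
Mass of Al per formula unit: 2 × 26.982 = 53.964 g.
Weight fraction Al = 53.964 / 278.204 = 0.1940.

19.40 weight percent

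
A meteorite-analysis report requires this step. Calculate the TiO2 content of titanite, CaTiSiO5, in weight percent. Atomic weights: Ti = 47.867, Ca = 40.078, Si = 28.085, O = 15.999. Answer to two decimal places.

M(CaTiSiO5) = 196.025 g/mol; M(TiO2) = 79.865 g/mol.
Moles TiO2 per formula unit = 1 Ti ÷ 1 = 1.0000.
TiO2 fraction = (1.0000 × 79.865) / 196.025 = 79.865/196.025 = 0.4074.

40.74 wt%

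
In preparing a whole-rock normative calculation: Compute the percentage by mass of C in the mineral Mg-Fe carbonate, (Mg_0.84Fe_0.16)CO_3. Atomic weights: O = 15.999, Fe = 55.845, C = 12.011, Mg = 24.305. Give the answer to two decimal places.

Molar mass of (Mg_0.84Fe_0.16)CO_3: 0.84×24.305 + 0.16×55.845 + 1×12.011 + 3×15.999 = 89.359 g/mol.
Mass of C per formula unit: 1 × 12.011 = 12.011 g.
Weight fraction C = 12.011 / 89.359 = 0.1344.

13.44 mass %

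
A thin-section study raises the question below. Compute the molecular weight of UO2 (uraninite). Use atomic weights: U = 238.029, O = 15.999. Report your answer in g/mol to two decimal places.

U: 1 × 238.029 = 238.0290
O: 2 × 15.999 = 31.9980
Summing the contributions gives the formula mass.

270.03 g/mol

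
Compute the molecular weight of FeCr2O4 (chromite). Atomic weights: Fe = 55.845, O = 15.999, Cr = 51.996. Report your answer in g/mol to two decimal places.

The formula mass is the sum 1×55.845 + 2×51.996 + 4×15.999.

223.83 g/mol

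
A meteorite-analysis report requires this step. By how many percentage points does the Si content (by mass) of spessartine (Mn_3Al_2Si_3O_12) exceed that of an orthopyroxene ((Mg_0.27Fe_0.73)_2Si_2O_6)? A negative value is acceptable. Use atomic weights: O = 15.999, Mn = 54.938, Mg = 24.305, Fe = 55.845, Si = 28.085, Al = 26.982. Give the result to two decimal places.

Si in Mn_3Al_2Si_3O_12: molar mass 495.021 g/mol; 3×28.085 = 84.255 g → 17.02 wt%.
Si in (Mg_0.27Fe_0.73)_2Si_2O_6: molar mass 246.822 g/mol; 2×28.085 = 56.170 g → 22.76 wt%.
Difference = 17.02 − 22.76 = -5.74 percentage points.

-5.74 percentage points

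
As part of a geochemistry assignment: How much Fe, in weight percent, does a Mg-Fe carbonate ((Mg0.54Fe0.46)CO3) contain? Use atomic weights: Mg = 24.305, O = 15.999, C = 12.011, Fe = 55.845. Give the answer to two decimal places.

26.00 weight percent

Molar mass of (Mg0.54Fe0.46)CO3: 0.54×24.305 + 0.46×55.845 + 1×12.011 + 3×15.999 = 98.821 g/mol.
Mass of Fe per formula unit: 0.46 × 55.845 = 25.689 g.
Weight fraction Fe = 25.689 / 98.821 = 0.2600.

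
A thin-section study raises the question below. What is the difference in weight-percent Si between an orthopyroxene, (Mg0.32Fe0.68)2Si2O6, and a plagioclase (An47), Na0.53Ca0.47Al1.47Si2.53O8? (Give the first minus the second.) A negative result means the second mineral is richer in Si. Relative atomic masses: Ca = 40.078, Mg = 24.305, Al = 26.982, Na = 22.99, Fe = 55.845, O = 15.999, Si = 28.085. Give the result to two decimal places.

-3.29 percentage points

First mineral: 56.170 g Si in 243.668 g formula = 23.05 wt% Si.
Second mineral: 71.055 g Si in 269.732 g formula = 26.34 wt% Si.
23.05% − 26.34% gives a difference of -3.29 percentage points.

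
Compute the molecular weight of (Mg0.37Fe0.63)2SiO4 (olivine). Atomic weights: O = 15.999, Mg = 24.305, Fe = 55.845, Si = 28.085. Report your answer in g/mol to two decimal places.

M = 0.74×24.305 + 1.26×55.845 + 1×28.085 + 4×15.999

180.43 g/mol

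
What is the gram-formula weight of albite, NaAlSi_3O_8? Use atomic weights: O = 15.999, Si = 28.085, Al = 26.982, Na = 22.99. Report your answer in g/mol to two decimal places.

M = 1*22.99 + 1*26.982 + 3*28.085 + 8*15.999

262.22 g/mol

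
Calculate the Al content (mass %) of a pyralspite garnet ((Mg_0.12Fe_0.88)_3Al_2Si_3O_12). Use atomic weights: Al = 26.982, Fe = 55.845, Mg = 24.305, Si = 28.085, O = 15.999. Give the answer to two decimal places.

11.09 mass %

Molar mass of (Mg_0.12Fe_0.88)_3Al_2Si_3O_12: 0.36·24.305 + 2.64·55.845 + 2·26.982 + 3·28.085 + 12·15.999 = 486.388 g/mol.
Mass of Al per formula unit: 2 × 26.982 = 53.964 g.
Weight fraction Al = 53.964 / 486.388 = 0.1109.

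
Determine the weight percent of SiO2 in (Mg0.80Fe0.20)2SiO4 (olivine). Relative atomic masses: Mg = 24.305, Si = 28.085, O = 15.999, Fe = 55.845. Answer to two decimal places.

Formula mass = 153.307 g/mol.
1 Si → 1.0000 mol SiO2 per formula unit; M(SiO2) = 60.083, so SiO2 mass = 60.083 g.
60.083/153.307 × 100 = 39.19 wt%.

39.19 wt%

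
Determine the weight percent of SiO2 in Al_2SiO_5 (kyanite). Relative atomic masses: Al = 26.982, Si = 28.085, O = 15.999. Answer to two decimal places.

M(Al_2SiO_5) = 162.044 g/mol; M(SiO2) = 60.083 g/mol.
Moles SiO2 per formula unit = 1 Si ÷ 1 = 1.0000.
SiO2 fraction = (1.0000 × 60.083) / 162.044 = 60.083/162.044 = 0.3708.

37.08 wt%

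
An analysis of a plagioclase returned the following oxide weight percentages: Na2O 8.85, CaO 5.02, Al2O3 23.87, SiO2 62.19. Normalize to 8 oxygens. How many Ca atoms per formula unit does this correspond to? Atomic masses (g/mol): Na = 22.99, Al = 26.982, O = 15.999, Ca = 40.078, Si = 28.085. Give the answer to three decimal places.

Na2O: 8.85/61.979 = 0.14279 mol → 0.28558 mol Na, 0.14279 mol O.
CaO: 5.02/56.077 = 0.08952 mol → 0.08952 mol Ca, 0.08952 mol O.
Al2O3: 23.87/101.961 = 0.23411 mol → 0.46822 mol Al, 0.70233 mol O.
SiO2: 62.19/60.083 = 1.03507 mol → 1.03507 mol Si, 2.07014 mol O.
Total oxygen = 3.00478 mol. Normalization factor = 8/3.00478 = 2.66242.
Ca per 8 O = 0.08952 × 2.66242 = 0.238.

0.238 Ca apfu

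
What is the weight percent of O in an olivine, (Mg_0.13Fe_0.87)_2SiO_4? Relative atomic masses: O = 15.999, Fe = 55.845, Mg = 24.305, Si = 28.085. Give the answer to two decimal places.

32.72 wt%

Molar mass of (Mg_0.13Fe_0.87)_2SiO_4: 0.26·24.305 + 1.74·55.845 + 1·28.085 + 4·15.999 = 195.571 g/mol.
Mass of O per formula unit: 4 × 15.999 = 63.996 g.
Weight fraction O = 63.996 / 195.571 = 0.3272.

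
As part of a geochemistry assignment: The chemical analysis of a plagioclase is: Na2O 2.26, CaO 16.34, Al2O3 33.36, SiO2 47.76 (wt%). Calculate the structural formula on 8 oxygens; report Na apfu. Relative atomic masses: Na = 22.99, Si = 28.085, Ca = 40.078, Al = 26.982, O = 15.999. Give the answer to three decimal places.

Na2O: 2.26/61.979 = 0.03646 mol → 0.07292 mol Na, 0.03646 mol O.
CaO: 16.34/56.077 = 0.29139 mol → 0.29139 mol Ca, 0.29139 mol O.
Al2O3: 33.36/101.961 = 0.32718 mol → 0.65436 mol Al, 0.98154 mol O.
SiO2: 47.76/60.083 = 0.79490 mol → 0.79490 mol Si, 1.58980 mol O.
Total oxygen = 2.89919 mol. Normalization factor = 8/2.89919 = 2.75939.
Na per 8 O = 0.07292 × 2.75939 = 0.201.

0.201 Na apfu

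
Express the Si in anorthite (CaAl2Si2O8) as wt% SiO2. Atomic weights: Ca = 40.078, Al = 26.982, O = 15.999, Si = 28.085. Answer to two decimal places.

43.19 wt%

M(CaAl2Si2O8) = 278.204 g/mol; M(SiO2) = 60.083 g/mol.
Moles SiO2 per formula unit = 2 Si ÷ 1 = 2.0000.
SiO2 fraction = (2.0000 × 60.083) / 278.204 = 120.166/278.204 = 0.4319.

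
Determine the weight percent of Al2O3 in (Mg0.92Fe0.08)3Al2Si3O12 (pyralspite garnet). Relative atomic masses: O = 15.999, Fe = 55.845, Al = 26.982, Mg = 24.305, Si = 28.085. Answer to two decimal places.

24.83 wt%

M((Mg0.92Fe0.08)3Al2Si3O12) = 410.692 g/mol; M(Al2O3) = 101.961 g/mol.
Moles Al2O3 per formula unit = 2 Al ÷ 2 = 1.0000.
Al2O3 fraction = (1.0000 × 101.961) / 410.692 = 101.961/410.692 = 0.2483.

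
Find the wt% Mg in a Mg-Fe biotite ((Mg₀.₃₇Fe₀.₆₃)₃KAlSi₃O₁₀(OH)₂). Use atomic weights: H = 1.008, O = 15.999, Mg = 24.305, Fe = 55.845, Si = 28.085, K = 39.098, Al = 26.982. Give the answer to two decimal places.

M((Mg₀.₃₇Fe₀.₆₃)₃KAlSi₃O₁₀(OH)₂) = 476.865 g/mol.
Mg contributes 1.11 × 24.305 = 26.979 g per mole.
26.979/476.865 = 0.0566 → 5.66%.

5.66 weight percent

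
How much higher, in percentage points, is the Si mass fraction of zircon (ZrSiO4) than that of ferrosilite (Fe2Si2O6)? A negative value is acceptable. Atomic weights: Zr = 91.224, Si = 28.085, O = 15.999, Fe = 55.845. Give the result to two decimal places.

Si in ZrSiO4: molar mass 183.305 g/mol; 1×28.085 = 28.085 g → 15.32 wt%.
Si in Fe2Si2O6: molar mass 263.854 g/mol; 2×28.085 = 56.170 g → 21.29 wt%.
Difference = 15.32 − 21.29 = -5.97 percentage points.

-5.97 percentage points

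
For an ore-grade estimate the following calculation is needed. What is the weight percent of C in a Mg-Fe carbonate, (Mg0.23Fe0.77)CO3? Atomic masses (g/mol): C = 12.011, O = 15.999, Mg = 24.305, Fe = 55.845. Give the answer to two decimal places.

11.06 wt%

Molar mass of (Mg0.23Fe0.77)CO3: 0.23·24.305 + 0.77·55.845 + 1·12.011 + 3·15.999 = 108.599 g/mol.
Mass of C per formula unit: 1 × 12.011 = 12.011 g.
Weight fraction C = 12.011 / 108.599 = 0.1106.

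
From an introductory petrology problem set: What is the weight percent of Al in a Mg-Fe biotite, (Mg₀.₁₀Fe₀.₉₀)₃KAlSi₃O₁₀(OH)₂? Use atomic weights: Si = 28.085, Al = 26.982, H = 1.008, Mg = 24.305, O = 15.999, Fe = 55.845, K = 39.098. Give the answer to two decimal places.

Formula mass = 0.30·24.305 + 2.70·55.845 + 1·39.098 + 1·26.982 + 3·28.085 + 12·15.999 + 2·1.008 = 502.412 g/mol, of which 26.982 g is Al.
So Al makes up 26.982/502.412 = 0.0537 of the mass, i.e. 5.37%.

5.37 weight percent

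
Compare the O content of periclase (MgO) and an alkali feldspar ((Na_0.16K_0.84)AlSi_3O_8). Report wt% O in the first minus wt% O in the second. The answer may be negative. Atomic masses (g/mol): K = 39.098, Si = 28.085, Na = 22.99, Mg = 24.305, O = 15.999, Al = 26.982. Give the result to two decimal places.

O in MgO: molar mass 40.304 g/mol; 1×15.999 = 15.999 g → 39.70 wt%.
O in (Na_0.16K_0.84)AlSi_3O_8: molar mass 275.750 g/mol; 8×15.999 = 127.992 g → 46.42 wt%.
Difference = 39.70 − 46.42 = -6.72 percentage points.

-6.72 percentage points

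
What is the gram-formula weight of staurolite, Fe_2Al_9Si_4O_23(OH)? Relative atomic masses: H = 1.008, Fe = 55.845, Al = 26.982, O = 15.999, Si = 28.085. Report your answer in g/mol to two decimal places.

M = 2·55.845 + 9·26.982 + 4·28.085 + 24·15.999 + 1·1.008

851.85 g/mol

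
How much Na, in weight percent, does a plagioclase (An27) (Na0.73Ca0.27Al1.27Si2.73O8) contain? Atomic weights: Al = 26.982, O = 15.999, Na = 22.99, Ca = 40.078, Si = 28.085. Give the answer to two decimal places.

Molar mass of Na0.73Ca0.27Al1.27Si2.73O8: 0.73×22.99 + 0.27×40.078 + 1.27×26.982 + 2.73×28.085 + 8×15.999 = 266.535 g/mol.
Mass of Na per formula unit: 0.73 × 22.99 = 16.783 g.
Weight fraction Na = 16.783 / 266.535 = 0.0630.

6.30 weight percent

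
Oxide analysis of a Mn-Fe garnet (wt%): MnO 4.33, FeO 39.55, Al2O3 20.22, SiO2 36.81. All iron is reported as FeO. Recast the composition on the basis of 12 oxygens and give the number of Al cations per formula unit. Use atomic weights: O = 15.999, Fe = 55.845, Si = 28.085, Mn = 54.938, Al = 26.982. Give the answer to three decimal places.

MnO (M=70.937): mol = 0.06104; Mn = 0.06104, O = 0.06104.
FeO (M=71.844): mol = 0.55050; Fe = 0.55050, O = 0.55050.
Al2O3 (M=101.961): mol = 0.19831; Al = 0.39662, O = 0.59493.
SiO2 (M=60.083): mol = 0.61265; Si = 0.61265, O = 1.22530.
ΣO = 2.43177; factor = 12/ΣO = 4.93468.
Al apfu = 0.39662 × 4.93468 = 1.957.

1.957 Al apfu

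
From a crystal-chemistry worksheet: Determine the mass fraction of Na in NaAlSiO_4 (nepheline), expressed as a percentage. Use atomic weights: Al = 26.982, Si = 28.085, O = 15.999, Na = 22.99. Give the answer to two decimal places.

Formula mass = 1×22.99 + 1×26.982 + 1×28.085 + 4×15.999 = 142.053 g/mol, of which 22.990 g is Na.
So Na makes up 22.990/142.053 = 0.1618 of the mass, i.e. 16.18%.

16.18 weight percent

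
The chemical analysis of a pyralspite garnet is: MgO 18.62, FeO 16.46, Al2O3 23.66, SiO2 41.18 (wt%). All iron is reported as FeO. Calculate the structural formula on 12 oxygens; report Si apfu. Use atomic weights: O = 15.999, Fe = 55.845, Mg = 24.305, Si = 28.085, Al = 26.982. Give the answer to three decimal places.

2.982 Si apfu

18.62 wt% MgO ÷ 40.304 g/mol = 0.46199 mol, giving 0.46199 Mg and 0.46199 O.
16.46 wt% FeO ÷ 71.844 g/mol = 0.22911 mol, giving 0.22911 Fe and 0.22911 O.
23.66 wt% Al2O3 ÷ 101.961 g/mol = 0.23205 mol, giving 0.46410 Al and 0.69615 O.
41.18 wt% SiO2 ÷ 60.083 g/mol = 0.68539 mol, giving 0.68539 Si and 1.37078 O.
Oxygen sums to 2.75803; scaling by 12/2.75803 = 4.35093 puts the formula on 12 O.
Si: 0.68539 × 4.35093 = 2.982 atoms per formula unit.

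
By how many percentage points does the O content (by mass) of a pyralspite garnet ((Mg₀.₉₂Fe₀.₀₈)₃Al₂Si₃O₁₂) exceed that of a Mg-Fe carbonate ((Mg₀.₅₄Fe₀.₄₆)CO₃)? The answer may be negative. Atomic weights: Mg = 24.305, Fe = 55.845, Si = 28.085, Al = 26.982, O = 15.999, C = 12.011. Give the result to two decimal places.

M((Mg₀.₉₂Fe₀.₀₈)₃Al₂Si₃O₁₂) = 410.692 g/mol, so wt% O = 191.988/410.692 × 100 = 46.75%.
M((Mg₀.₅₄Fe₀.₄₆)CO₃) = 98.821 g/mol, so wt% O = 47.997/98.821 × 100 = 48.57%.
46.75 − 48.57 = -1.82 pp.

-1.82 percentage points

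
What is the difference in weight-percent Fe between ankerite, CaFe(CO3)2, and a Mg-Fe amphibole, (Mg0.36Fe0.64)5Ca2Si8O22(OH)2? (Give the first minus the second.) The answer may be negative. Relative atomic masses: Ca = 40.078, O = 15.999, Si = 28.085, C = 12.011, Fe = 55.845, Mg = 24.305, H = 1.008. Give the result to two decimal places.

First mineral: 55.845 g Fe in 215.939 g formula = 25.86 wt% Fe.
Second mineral: 178.704 g Fe in 913.281 g formula = 19.57 wt% Fe.
25.86% − 19.57% gives a difference of 6.29 percentage points.

6.29 percentage points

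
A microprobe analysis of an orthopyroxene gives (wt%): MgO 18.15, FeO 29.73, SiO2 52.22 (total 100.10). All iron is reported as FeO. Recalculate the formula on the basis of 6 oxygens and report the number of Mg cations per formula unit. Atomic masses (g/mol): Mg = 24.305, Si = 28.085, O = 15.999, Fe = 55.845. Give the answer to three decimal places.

MgO (M=40.304): mol = 0.45033; Mg = 0.45033, O = 0.45033.
FeO (M=71.844): mol = 0.41381; Fe = 0.41381, O = 0.41381.
SiO2 (M=60.083): mol = 0.86913; Si = 0.86913, O = 1.73826.
ΣO = 2.60240; factor = 6/ΣO = 2.30556.
Mg apfu = 0.45033 × 2.30556 = 1.038.

1.038 Mg apfu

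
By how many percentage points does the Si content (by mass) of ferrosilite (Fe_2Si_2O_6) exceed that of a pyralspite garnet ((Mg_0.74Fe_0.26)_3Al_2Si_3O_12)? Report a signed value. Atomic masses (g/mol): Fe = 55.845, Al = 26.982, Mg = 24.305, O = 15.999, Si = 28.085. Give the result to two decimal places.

1.59 percentage points

M(Fe_2Si_2O_6) = 263.854 g/mol, so wt% Si = 56.170/263.854 × 100 = 21.29%.
M((Mg_0.74Fe_0.26)_3Al_2Si_3O_12) = 427.723 g/mol, so wt% Si = 84.255/427.723 × 100 = 19.70%.
21.29 − 19.70 = 1.59 pp.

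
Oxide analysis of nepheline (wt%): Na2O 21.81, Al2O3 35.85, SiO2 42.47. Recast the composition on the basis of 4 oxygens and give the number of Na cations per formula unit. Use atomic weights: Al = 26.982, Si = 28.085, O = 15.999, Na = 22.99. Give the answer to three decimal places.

0.998 Na apfu

Na2O: 21.81/61.979 = 0.35189 mol → 0.70378 mol Na, 0.35189 mol O.
Al2O3: 35.85/101.961 = 0.35161 mol → 0.70322 mol Al, 1.05483 mol O.
SiO2: 42.47/60.083 = 0.70686 mol → 0.70686 mol Si, 1.41372 mol O.
Total oxygen = 2.82044 mol. Normalization factor = 4/2.82044 = 1.41822.
Na per 4 O = 0.70378 × 1.41822 = 0.998.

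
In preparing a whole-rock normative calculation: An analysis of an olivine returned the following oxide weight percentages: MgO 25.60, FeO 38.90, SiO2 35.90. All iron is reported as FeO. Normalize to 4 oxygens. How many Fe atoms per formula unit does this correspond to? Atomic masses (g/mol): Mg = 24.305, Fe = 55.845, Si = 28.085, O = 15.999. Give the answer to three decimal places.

0.913 Fe apfu

MgO: 25.60/40.304 = 0.63517 mol → 0.63517 mol Mg, 0.63517 mol O.
FeO: 38.90/71.844 = 0.54145 mol → 0.54145 mol Fe, 0.54145 mol O.
SiO2: 35.90/60.083 = 0.59751 mol → 0.59751 mol Si, 1.19502 mol O.
Total oxygen = 2.37164 mol. Normalization factor = 4/2.37164 = 1.68660.
Fe per 4 O = 0.54145 × 1.68660 = 0.913.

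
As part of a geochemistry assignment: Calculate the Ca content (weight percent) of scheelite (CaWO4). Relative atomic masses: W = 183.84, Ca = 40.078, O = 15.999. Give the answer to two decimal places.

13.92 weight percent

M(CaWO4) = 287.914 g/mol.
Ca contributes 1 × 40.078 = 40.078 g per mole.
40.078/287.914 = 0.1392 → 13.92%.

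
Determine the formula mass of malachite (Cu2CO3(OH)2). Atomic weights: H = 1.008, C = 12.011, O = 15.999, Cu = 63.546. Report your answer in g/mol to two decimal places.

The formula mass is the sum 2(63.546) + 1(12.011) + 5(15.999) + 2(1.008).

221.11 g/mol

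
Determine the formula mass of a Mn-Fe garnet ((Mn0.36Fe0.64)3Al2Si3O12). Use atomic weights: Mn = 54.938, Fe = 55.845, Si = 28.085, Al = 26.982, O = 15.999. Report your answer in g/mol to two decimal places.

Mn: 1.08 × 54.938 = 59.3330
Fe: 1.92 × 55.845 = 107.2224
Al: 2 × 26.982 = 53.9640
Si: 3 × 28.085 = 84.2550
O: 12 × 15.999 = 191.9880
Summing the contributions gives the formula mass.

496.76 g/mol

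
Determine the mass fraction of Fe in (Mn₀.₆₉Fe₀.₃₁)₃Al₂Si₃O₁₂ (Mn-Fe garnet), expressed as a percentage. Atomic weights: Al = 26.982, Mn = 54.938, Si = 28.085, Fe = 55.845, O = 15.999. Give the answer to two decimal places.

M((Mn₀.₆₉Fe₀.₃₁)₃Al₂Si₃O₁₂) = 495.865 g/mol.
Fe contributes 0.93 × 55.845 = 51.936 g per mole.
51.936/495.865 = 0.1047 → 10.47%.

10.47 wt%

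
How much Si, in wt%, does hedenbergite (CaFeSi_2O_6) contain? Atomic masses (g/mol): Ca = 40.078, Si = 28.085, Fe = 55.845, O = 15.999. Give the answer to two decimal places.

22.64 wt%

M(CaFeSi_2O_6) = 248.087 g/mol.
Si contributes 2 × 28.085 = 56.170 g per mole.
56.170/248.087 = 0.2264 → 22.64%.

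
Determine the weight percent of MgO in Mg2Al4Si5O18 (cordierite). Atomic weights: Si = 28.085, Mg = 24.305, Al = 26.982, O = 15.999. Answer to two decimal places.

Formula mass = 584.945 g/mol.
2 Mg → 2.0000 mol MgO per formula unit; M(MgO) = 40.304, so MgO mass = 80.608 g.
80.608/584.945 × 100 = 13.78 wt%.

13.78 wt%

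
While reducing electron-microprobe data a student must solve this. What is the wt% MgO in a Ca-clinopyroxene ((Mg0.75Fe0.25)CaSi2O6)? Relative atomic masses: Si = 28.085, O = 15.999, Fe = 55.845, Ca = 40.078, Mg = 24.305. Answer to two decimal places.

13.47 wt%

Molar mass of (Mg0.75Fe0.25)CaSi2O6 = 0.75×24.305 + 0.25×55.845 + 1×40.078 + 2×28.085 + 6×15.999 = 224.432 g/mol.
Each formula unit contains 0.75 Mg, equivalent to 0.75/1 = 0.7500 mol MgO.
M(MgO) = 1×24.305 + 1×15.999 = 40.304 g/mol.
Mass of MgO per formula unit = 0.7500 × 40.304 = 30.228 g.
MgO wt% = 30.228 / 224.432 × 100 = 13.47%.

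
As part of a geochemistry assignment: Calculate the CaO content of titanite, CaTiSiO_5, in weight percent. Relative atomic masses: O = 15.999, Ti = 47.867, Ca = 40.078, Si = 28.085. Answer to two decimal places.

Molar mass of CaTiSiO_5 = 1·40.078 + 1·47.867 + 1·28.085 + 5·15.999 = 196.025 g/mol.
Each formula unit contains 1 Ca, equivalent to 1/1 = 1.0000 mol CaO.
M(CaO) = 1×40.078 + 1×15.999 = 56.077 g/mol.
Mass of CaO per formula unit = 1.0000 × 56.077 = 56.077 g.
CaO wt% = 56.077 / 196.025 × 100 = 28.61%.

28.61 wt%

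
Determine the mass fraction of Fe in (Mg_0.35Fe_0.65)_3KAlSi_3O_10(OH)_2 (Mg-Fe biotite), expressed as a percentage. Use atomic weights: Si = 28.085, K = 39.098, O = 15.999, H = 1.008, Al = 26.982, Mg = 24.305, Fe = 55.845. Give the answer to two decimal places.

22.75 weight percent

Molar mass of (Mg_0.35Fe_0.65)_3KAlSi_3O_10(OH)_2: 1.05·24.305 + 1.95·55.845 + 1·39.098 + 1·26.982 + 3·28.085 + 12·15.999 + 2·1.008 = 478.757 g/mol.
Mass of Fe per formula unit: 1.95 × 55.845 = 108.898 g.
Weight fraction Fe = 108.898 / 478.757 = 0.2275.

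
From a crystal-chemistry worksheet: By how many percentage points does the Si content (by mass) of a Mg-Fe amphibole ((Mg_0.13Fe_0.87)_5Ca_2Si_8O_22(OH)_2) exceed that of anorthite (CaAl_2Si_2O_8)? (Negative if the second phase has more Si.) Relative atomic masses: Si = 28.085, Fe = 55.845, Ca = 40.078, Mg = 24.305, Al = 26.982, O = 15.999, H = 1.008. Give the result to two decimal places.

3.47 percentage points

Si in (Mg_0.13Fe_0.87)_5Ca_2Si_8O_22(OH)_2: molar mass 949.552 g/mol; 8×28.085 = 224.680 g → 23.66 wt%.
Si in CaAl_2Si_2O_8: molar mass 278.204 g/mol; 2×28.085 = 56.170 g → 20.19 wt%.
Difference = 23.66 − 20.19 = 3.47 percentage points.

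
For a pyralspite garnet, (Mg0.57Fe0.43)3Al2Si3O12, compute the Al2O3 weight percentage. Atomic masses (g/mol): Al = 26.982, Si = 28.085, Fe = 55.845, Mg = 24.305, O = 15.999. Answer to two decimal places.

Molar mass of (Mg0.57Fe0.43)3Al2Si3O12 = 1.71×24.305 + 1.29×55.845 + 2×26.982 + 3×28.085 + 12×15.999 = 443.809 g/mol.
Each formula unit contains 2 Al, equivalent to 2/2 = 1.0000 mol Al2O3.
M(Al2O3) = 2×26.982 + 3×15.999 = 101.961 g/mol.
Mass of Al2O3 per formula unit = 1.0000 × 101.961 = 101.961 g.
Al2O3 wt% = 101.961 / 443.809 × 100 = 22.97%.

22.97 wt%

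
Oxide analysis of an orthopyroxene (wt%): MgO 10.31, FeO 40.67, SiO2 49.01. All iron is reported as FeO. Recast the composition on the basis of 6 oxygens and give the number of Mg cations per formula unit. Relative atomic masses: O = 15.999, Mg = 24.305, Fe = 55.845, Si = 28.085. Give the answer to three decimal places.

0.626 Mg apfu

MgO: 10.31/40.304 = 0.25581 mol → 0.25581 mol Mg, 0.25581 mol O.
FeO: 40.67/71.844 = 0.56609 mol → 0.56609 mol Fe, 0.56609 mol O.
SiO2: 49.01/60.083 = 0.81570 mol → 0.81570 mol Si, 1.63140 mol O.
Total oxygen = 2.45330 mol. Normalization factor = 6/2.45330 = 2.44569.
Mg per 6 O = 0.25581 × 2.44569 = 0.626.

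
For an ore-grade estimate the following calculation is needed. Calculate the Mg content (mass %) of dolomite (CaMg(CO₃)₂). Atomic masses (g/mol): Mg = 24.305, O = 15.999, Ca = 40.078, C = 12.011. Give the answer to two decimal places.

13.18 mass %

M(CaMg(CO₃)₂) = 184.399 g/mol.
Mg contributes 1 × 24.305 = 24.305 g per mole.
24.305/184.399 = 0.1318 → 13.18%.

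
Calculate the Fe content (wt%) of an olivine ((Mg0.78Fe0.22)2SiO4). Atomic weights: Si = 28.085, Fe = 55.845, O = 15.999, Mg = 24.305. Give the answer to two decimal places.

Formula mass = 1.56*24.305 + 0.44*55.845 + 1*28.085 + 4*15.999 = 154.569 g/mol, of which 24.572 g is Fe.
So Fe makes up 24.572/154.569 = 0.1590 of the mass, i.e. 15.90%.

15.90 wt%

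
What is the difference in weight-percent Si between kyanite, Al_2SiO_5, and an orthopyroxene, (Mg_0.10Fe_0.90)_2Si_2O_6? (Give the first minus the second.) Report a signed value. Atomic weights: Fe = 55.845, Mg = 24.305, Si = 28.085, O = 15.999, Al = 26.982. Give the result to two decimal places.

-4.48 percentage points

M(Al_2SiO_5) = 162.044 g/mol, so wt% Si = 28.085/162.044 × 100 = 17.33%.
M((Mg_0.10Fe_0.90)_2Si_2O_6) = 257.546 g/mol, so wt% Si = 56.170/257.546 × 100 = 21.81%.
17.33 − 21.81 = -4.48 pp.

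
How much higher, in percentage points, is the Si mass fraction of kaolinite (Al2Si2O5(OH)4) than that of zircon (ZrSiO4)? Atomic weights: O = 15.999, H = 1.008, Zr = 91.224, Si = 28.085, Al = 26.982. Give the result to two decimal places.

Si in Al2Si2O5(OH)4: molar mass 258.157 g/mol; 2×28.085 = 56.170 g → 21.76 wt%.
Si in ZrSiO4: molar mass 183.305 g/mol; 1×28.085 = 28.085 g → 15.32 wt%.
Difference = 21.76 − 15.32 = 6.44 percentage points.

6.44 percentage points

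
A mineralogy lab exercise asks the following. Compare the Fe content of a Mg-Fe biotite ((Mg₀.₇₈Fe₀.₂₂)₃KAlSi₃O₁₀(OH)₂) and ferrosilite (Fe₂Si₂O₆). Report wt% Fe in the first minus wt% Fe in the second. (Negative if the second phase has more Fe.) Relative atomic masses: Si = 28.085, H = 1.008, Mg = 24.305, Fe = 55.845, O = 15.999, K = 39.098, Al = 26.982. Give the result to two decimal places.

-33.92 percentage points

First mineral: 36.858 g Fe in 438.070 g formula = 8.41 wt% Fe.
Second mineral: 111.690 g Fe in 263.854 g formula = 42.33 wt% Fe.
8.41% − 42.33% gives a difference of -33.92 percentage points.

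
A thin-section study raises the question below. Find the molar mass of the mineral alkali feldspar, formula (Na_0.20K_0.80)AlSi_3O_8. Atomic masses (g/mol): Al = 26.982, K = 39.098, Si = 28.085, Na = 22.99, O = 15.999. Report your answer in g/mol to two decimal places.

Na: 0.20 × 22.99 = 4.5980
K: 0.80 × 39.098 = 31.2784
Al: 1 × 26.982 = 26.9820
Si: 3 × 28.085 = 84.2550
O: 8 × 15.999 = 127.9920
Summing the contributions gives the formula mass.

275.11 g/mol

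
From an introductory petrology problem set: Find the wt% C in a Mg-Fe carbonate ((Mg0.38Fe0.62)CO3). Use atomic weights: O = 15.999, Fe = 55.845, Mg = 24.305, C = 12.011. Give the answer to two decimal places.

M((Mg0.38Fe0.62)CO3) = 103.868 g/mol.
C contributes 1 × 12.011 = 12.011 g per mole.
12.011/103.868 = 0.1156 → 11.56%.

11.56 mass %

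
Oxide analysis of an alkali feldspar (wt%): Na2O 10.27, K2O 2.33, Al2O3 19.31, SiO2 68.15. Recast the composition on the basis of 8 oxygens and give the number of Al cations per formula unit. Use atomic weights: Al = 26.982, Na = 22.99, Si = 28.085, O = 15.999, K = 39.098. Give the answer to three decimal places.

10.27 wt% Na2O ÷ 61.979 g/mol = 0.16570 mol, giving 0.33140 Na and 0.16570 O.
2.33 wt% K2O ÷ 94.195 g/mol = 0.02474 mol, giving 0.04948 K and 0.02474 O.
19.31 wt% Al2O3 ÷ 101.961 g/mol = 0.18939 mol, giving 0.37878 Al and 0.56817 O.
68.15 wt% SiO2 ÷ 60.083 g/mol = 1.13426 mol, giving 1.13426 Si and 2.26852 O.
Oxygen sums to 3.02713; scaling by 8/3.02713 = 2.64277 puts the formula on 8 O.
Al: 0.37878 × 2.64277 = 1.001 atoms per formula unit.

1.001 Al apfu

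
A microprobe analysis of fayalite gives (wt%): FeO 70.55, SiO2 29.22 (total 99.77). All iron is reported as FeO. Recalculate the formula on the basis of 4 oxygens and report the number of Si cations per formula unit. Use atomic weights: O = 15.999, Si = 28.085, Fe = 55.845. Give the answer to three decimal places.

FeO (M=71.844): mol = 0.98199; Fe = 0.98199, O = 0.98199.
SiO2 (M=60.083): mol = 0.48633; Si = 0.48633, O = 0.97266.
ΣO = 1.95465; factor = 4/ΣO = 2.04640.
Si apfu = 0.48633 × 2.04640 = 0.995.

0.995 Si apfu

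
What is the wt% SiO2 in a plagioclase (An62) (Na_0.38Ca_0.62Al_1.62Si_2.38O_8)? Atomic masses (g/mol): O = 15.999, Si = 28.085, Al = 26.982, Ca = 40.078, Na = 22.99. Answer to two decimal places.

M(Na_0.38Ca_0.62Al_1.62Si_2.38O_8) = 272.130 g/mol; M(SiO2) = 60.083 g/mol.
Moles SiO2 per formula unit = 2.38 Si ÷ 1 = 2.3800.
SiO2 fraction = (2.3800 × 60.083) / 272.130 = 142.998/272.130 = 0.5255.

52.55 wt%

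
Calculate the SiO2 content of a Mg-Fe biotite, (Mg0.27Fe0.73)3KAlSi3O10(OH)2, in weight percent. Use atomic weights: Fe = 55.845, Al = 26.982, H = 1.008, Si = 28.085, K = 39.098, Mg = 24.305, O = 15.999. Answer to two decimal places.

37.06 wt%

Molar mass of (Mg0.27Fe0.73)3KAlSi3O10(OH)2 = 0.81*24.305 + 2.19*55.845 + 1*39.098 + 1*26.982 + 3*28.085 + 12*15.999 + 2*1.008 = 486.327 g/mol.
Each formula unit contains 3 Si, equivalent to 3/1 = 3.0000 mol SiO2.
M(SiO2) = 1×28.085 + 2×15.999 = 60.083 g/mol.
Mass of SiO2 per formula unit = 3.0000 × 60.083 = 180.249 g.
SiO2 wt% = 180.249 / 486.327 × 100 = 37.06%.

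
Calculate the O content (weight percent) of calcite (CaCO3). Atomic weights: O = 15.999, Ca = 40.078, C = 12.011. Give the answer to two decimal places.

Formula mass = 1·40.078 + 1·12.011 + 3·15.999 = 100.086 g/mol, of which 47.997 g is O.
So O makes up 47.997/100.086 = 0.4796 of the mass, i.e. 47.96%.

47.96 weight percent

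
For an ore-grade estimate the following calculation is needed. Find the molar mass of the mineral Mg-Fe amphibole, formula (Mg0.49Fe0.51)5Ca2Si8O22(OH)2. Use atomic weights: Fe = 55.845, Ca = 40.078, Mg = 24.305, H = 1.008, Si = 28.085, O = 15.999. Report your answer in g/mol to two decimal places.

892.78 g/mol

The formula mass is the sum 2.45×24.305 + 2.55×55.845 + 2×40.078 + 8×28.085 + 24×15.999 + 2×1.008.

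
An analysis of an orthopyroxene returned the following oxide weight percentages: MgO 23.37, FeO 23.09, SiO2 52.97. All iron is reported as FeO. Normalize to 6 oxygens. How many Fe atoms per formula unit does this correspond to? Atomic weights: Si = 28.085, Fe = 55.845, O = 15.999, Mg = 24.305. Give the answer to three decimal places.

MgO: 23.37/40.304 = 0.57984 mol → 0.57984 mol Mg, 0.57984 mol O.
FeO: 23.09/71.844 = 0.32139 mol → 0.32139 mol Fe, 0.32139 mol O.
SiO2: 52.97/60.083 = 0.88161 mol → 0.88161 mol Si, 1.76322 mol O.
Total oxygen = 2.66445 mol. Normalization factor = 6/2.66445 = 2.25187.
Fe per 6 O = 0.32139 × 2.25187 = 0.724.

0.724 Fe apfu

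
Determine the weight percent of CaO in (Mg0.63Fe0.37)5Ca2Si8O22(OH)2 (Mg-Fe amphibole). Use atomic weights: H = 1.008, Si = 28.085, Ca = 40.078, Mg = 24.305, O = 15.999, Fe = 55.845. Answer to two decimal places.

M((Mg0.63Fe0.37)5Ca2Si8O22(OH)2) = 870.702 g/mol; M(CaO) = 56.077 g/mol.
Moles CaO per formula unit = 2 Ca ÷ 1 = 2.0000.
CaO fraction = (2.0000 × 56.077) / 870.702 = 112.154/870.702 = 0.1288.

12.88 wt%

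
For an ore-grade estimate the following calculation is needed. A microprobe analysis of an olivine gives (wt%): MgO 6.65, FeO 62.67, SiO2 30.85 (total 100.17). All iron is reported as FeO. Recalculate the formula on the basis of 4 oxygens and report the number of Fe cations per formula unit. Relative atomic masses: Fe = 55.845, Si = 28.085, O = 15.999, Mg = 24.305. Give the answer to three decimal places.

1.690 Fe apfu

MgO (M=40.304): mol = 0.16500; Mg = 0.16500, O = 0.16500.
FeO (M=71.844): mol = 0.87231; Fe = 0.87231, O = 0.87231.
SiO2 (M=60.083): mol = 0.51346; Si = 0.51346, O = 1.02692.
ΣO = 2.06423; factor = 4/ΣO = 1.93777.
Fe apfu = 0.87231 × 1.93777 = 1.690.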